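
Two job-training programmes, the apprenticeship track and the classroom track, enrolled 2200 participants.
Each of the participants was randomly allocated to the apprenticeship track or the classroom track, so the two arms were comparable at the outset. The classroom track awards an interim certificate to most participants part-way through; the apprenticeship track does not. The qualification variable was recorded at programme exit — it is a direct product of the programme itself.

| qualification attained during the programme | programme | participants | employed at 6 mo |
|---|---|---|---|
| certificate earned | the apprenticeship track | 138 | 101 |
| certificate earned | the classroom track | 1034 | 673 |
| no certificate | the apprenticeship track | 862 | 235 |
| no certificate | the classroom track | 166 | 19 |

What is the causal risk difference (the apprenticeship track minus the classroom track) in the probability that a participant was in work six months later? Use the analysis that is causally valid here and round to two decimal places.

Within every qualification attained during the programme level the apprenticeship track has the higher rate, yet pooled the classroom track does — Simpson's reversal.
Qualification attained during the programme is recorded after the programme and is itself shifted by it — it sits on the causal path from programme to outcome. Conditioning on a mediator would strip out part of the effect we want; the pooled comparison gives the total causal effect.
The causal difference is the pooled difference: 0.336 − 0.577 = -0.241.

-0.24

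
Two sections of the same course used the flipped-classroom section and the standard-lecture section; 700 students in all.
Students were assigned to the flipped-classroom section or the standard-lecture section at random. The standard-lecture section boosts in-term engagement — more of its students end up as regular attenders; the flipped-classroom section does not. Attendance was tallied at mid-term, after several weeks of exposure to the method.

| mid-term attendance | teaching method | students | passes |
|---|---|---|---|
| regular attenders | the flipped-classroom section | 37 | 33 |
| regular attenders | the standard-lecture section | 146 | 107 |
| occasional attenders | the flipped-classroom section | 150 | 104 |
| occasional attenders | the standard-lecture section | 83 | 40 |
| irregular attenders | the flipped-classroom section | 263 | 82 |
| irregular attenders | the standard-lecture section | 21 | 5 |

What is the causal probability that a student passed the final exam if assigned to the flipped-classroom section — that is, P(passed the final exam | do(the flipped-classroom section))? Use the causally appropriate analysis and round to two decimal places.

the flipped-classroom section is higher inside every mid-term attendance stratum but the standard-lecture section is higher in aggregate. Whether to stratify depends on how mid-term attendance relates to the teaching method.
Because the teaching method influences mid-term attendance, mid-term attendance is a post-treatment mediator, not a confounder. Stratifying on it would bias the estimate; the causal effect is the crude pooled difference.
So P(outcome | do(the flipped-classroom section)) is just the pooled rate for the flipped-classroom section: 219/450 = 0.487.

0.49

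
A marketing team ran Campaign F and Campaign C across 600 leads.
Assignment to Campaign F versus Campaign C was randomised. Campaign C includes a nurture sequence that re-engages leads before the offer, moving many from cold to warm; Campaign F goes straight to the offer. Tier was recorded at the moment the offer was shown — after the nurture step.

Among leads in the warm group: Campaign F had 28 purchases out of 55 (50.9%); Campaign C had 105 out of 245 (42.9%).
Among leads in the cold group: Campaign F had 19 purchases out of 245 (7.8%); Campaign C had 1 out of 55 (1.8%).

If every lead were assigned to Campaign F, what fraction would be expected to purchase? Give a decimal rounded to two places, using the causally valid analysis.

The stratified and pooled comparisons disagree (Campaign F wins within each engagement tier; Campaign C wins overall), so the answer turns on the causal role of engagement tier.
Engagement tier lies on the pathway campaign → engagement tier → outcome, so adjusting for it blocks the indirect effect. For the total causal effect of campaign, use the unadjusted pooled rates.
So P(outcome | do(Campaign F)) is just the pooled rate for Campaign F: 47/300 = 0.157.

0.16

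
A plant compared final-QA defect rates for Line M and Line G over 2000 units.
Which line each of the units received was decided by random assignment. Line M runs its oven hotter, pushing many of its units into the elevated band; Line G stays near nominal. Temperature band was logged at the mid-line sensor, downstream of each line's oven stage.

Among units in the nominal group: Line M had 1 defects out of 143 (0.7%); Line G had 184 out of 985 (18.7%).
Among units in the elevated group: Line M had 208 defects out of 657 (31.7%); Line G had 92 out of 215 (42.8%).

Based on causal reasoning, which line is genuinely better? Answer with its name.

In-process temperature band lies on the pathway line → in-process temperature band → outcome, so adjusting for it blocks the indirect effect. For the total causal effect of line, use the unadjusted pooled rates.
Pooled: Line M 26.1% vs Line G 23.0%; Line G is lower overall.

Line G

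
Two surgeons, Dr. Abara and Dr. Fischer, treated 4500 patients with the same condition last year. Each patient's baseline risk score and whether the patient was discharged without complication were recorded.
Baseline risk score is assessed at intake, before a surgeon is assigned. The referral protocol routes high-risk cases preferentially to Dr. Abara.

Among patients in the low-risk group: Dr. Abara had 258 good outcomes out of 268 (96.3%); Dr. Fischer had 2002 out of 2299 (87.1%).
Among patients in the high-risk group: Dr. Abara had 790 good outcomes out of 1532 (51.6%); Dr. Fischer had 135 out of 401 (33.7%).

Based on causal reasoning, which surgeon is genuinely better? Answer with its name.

The baseline risk score-specific comparison favours Dr. Abara throughout, but the pooled figures favour Dr. Fischer. The question is whether to condition on baseline risk score.
Here baseline risk score is a common cause — it drives both which surgeon a case falls under and the outcome. The crude comparison mixes populations; the stratum-specific rates are the causally relevant ones.
Within each level — low-risk: 96.3% vs 87.1%; high-risk: 51.6% vs 33.7% — Dr. Abara is higher every time.

Dr. Abara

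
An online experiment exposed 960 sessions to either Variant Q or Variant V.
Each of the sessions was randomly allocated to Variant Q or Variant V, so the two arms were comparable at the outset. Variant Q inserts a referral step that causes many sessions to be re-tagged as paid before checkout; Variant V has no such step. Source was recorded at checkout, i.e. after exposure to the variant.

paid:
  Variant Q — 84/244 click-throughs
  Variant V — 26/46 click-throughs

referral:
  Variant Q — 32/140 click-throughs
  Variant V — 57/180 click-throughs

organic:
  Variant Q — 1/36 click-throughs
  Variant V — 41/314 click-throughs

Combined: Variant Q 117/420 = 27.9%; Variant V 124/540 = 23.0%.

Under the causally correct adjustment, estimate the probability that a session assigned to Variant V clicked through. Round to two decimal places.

0.23

Because the variant influences traffic source, traffic source is a post-treatment mediator, not a confounder. Stratifying on it would bias the estimate; the causal effect is the crude pooled difference.
So P(outcome | do(Variant V)) is just the pooled rate for Variant V: 124/540 = 0.230.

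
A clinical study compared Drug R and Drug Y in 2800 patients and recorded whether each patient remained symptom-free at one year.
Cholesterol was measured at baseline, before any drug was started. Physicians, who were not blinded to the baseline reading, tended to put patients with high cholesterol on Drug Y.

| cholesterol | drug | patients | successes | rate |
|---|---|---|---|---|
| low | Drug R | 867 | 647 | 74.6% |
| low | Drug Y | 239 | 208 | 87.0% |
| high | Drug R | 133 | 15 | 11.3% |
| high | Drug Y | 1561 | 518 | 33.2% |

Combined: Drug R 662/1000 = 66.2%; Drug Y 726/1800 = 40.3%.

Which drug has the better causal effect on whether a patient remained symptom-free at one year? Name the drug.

Drug Y

The cholesterol-specific comparison favours Drug Y throughout, but the pooled figures favour Drug R. The question is whether to condition on cholesterol.
The imbalance in cholesterol arose from how patients were allocated, not from anything the drug did; and cholesterol independently affects the outcome. The pooled gap is confounded — condition on cholesterol.
Within each level — low: 74.6% vs 87.0%; high: 11.3% vs 33.2% — Drug Y is higher every time.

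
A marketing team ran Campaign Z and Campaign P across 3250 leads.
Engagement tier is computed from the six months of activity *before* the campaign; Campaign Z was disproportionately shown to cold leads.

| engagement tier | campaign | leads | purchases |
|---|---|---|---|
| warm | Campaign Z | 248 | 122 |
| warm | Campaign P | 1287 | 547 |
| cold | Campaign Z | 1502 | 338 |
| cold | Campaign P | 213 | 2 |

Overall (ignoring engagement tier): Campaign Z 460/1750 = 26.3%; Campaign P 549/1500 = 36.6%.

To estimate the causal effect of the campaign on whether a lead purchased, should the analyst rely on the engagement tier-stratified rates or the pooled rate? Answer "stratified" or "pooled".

stratified

The stratified and pooled comparisons disagree (Campaign Z wins within each engagement tier; Campaign P wins overall), so the answer turns on the causal role of engagement tier.
Since engagement tier is a pre-existing factor (not a product of the campaign) and it affects the outcome on its own, it is a confounder. The stratified rates, not the pooled rate, identify the causal effect.
Within each level — warm: 49.2% vs 42.5%; cold: 22.5% vs 0.9% — Campaign Z is higher every time.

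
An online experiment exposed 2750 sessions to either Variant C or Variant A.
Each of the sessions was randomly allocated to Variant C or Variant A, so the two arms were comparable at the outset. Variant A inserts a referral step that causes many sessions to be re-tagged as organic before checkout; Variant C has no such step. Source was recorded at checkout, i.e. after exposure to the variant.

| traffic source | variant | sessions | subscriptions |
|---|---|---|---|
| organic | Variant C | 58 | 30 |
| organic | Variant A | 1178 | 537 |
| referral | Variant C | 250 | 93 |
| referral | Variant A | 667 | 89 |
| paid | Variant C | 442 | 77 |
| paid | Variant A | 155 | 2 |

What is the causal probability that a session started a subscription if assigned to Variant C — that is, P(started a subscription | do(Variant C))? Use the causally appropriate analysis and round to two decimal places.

Variant C is higher inside every traffic source stratum but Variant A is higher in aggregate. Whether to stratify depends on how traffic source relates to the variant.
Because the variant influences traffic source, traffic source is a post-treatment mediator, not a confounder. Stratifying on it would bias the estimate; the causal effect is the crude pooled difference.
So P(outcome | do(Variant C)) is just the pooled rate for Variant C: 200/750 = 0.267.

0.27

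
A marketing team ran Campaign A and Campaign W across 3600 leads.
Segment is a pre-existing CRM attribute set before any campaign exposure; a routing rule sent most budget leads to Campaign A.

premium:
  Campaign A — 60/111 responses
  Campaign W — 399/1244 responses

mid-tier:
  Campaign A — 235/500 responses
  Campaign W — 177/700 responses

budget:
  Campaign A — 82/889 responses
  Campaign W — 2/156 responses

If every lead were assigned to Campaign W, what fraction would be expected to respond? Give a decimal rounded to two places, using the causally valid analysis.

The imbalance in customer segment arose from how leads were allocated, not from anything the campaign did; and customer segment independently affects the outcome. The pooled gap is confounded — condition on customer segment.
Standardising Campaign W to the population customer segment mix: 0.376·399/1244 + 0.333·177/700 + 0.290·2/156 = 0.209.

0.21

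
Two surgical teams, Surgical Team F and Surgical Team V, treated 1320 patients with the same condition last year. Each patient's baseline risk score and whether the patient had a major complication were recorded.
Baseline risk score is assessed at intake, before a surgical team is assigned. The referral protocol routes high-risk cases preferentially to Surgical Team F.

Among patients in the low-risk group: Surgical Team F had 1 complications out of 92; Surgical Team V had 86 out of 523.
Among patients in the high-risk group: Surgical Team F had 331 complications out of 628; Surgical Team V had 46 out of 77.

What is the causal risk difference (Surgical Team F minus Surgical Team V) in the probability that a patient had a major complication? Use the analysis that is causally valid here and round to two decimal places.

-0.11

Baseline risk score differs across surgical teams for reasons unrelated to any effect of the surgical team itself, and it separately predicts the outcome — a classic confounder. We must compare within baseline risk score levels.
Adjusting over the population distribution of baseline risk score: 0.466·(0.011−0.164) + 0.534·(0.527−0.597) = -0.109.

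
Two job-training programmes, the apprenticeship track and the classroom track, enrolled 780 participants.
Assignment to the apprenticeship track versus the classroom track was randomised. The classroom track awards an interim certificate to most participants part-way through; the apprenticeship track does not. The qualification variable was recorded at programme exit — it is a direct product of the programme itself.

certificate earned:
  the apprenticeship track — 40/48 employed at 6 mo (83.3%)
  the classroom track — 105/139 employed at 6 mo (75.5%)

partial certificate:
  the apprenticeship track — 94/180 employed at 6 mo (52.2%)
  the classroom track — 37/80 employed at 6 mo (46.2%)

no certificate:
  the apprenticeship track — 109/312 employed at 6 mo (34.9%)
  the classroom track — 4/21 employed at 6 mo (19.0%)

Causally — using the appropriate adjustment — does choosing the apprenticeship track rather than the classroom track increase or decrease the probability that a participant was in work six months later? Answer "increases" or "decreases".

Stratifying would compare programmes among participants the programmes themselves sorted into qualification attained during the programme groups — a form of selection on an intermediate. The unconditioned pooled rates give the total causal effect.
Pooled: the apprenticeship track 45.0% vs the classroom track 60.8%; the classroom track is higher overall.

decreases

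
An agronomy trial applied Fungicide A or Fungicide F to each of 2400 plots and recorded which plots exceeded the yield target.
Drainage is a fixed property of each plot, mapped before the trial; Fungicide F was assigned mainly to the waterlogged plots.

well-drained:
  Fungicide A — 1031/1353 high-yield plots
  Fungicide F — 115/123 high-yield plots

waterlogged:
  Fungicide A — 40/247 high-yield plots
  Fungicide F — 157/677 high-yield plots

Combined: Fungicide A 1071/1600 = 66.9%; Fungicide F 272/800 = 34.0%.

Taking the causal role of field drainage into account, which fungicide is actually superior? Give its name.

Fungicide F

The imbalance in field drainage arose from how plots were allocated, not from anything the fungicide did; and field drainage independently affects the outcome. The pooled gap is confounded — condition on field drainage.
Within each level — well-drained: 76.2% vs 93.5%; waterlogged: 16.2% vs 23.2% — Fungicide F is higher every time.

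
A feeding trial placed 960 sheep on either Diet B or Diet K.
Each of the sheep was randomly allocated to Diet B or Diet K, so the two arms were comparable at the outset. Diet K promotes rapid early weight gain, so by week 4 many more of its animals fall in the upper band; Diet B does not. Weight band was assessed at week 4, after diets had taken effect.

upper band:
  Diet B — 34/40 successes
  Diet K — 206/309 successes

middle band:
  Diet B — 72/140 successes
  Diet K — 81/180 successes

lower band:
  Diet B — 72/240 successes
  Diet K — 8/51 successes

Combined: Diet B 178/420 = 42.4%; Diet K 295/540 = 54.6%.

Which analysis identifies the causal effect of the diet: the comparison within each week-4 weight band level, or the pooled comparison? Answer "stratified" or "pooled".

Stratifying would compare diets among sheep the diets themselves sorted into week-4 weight band groups — a form of selection on an intermediate. The unconditioned pooled rates give the total causal effect.
Pooled: Diet B 42.4% vs Diet K 54.6%; Diet K is higher overall.

pooled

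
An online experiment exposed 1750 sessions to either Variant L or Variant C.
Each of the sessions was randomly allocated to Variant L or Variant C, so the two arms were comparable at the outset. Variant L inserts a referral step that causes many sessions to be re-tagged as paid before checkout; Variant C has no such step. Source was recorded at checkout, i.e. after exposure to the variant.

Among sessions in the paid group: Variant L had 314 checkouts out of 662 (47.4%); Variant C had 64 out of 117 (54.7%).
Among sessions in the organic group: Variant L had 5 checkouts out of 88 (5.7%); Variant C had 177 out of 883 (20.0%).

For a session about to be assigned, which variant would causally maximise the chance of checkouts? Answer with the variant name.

Variant L

Traffic source is recorded after the variant and is itself shifted by it — it sits on the causal path from variant to outcome. Conditioning on a mediator would strip out part of the effect we want; the pooled comparison gives the total causal effect.
Pooled: Variant L 42.5% vs Variant C 24.1%; Variant L is higher overall.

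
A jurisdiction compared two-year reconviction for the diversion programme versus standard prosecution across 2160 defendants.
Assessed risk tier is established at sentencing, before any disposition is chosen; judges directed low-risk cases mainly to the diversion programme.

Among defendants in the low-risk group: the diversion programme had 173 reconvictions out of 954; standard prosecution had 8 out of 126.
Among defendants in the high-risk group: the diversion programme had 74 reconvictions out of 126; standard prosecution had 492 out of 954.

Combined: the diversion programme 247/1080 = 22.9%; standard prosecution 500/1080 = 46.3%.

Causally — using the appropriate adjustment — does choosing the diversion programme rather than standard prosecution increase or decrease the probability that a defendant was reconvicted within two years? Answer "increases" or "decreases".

Assessed risk tier satisfies the back-door criterion: it is not a descendant of the disposition, and it blocks the spurious path from disposition to outcome. Adjusting for it (i.e., using the within-assessed risk tier rates) gives the causal effect.
Within each level — low-risk: 18.1% vs 6.3%; high-risk: 58.7% vs 51.6% — standard prosecution is lower every time.

increases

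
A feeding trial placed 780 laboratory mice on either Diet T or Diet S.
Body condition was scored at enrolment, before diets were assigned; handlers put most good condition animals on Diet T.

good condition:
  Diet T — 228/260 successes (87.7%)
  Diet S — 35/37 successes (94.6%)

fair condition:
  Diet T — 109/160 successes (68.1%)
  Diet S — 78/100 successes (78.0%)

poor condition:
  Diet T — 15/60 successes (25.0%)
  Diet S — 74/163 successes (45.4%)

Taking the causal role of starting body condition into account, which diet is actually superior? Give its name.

Diet S

Diet S is higher inside every starting body condition stratum but Diet T is higher in aggregate. Whether to stratify depends on how starting body condition relates to the diet.
Here starting body condition is a common cause — it drives both which diet a case falls under and the outcome. The crude comparison mixes populations; the stratum-specific rates are the causally relevant ones.
Within each level — good condition: 87.7% vs 94.6%; fair condition: 68.1% vs 78.0%; poor condition: 25.0% vs 45.4% — Diet S is higher every time.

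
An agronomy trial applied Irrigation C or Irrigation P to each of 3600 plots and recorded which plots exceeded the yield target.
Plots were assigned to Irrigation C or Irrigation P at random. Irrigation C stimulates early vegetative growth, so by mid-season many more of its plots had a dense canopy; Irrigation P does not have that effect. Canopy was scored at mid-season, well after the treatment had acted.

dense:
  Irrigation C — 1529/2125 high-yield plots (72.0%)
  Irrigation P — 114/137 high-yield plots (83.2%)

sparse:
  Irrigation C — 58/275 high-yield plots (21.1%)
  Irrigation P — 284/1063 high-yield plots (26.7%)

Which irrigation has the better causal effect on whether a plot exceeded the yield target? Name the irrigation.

The stratified and pooled comparisons disagree (Irrigation P wins within each mid-season canopy; Irrigation C wins overall), so the answer turns on the causal role of mid-season canopy.
The distribution of mid-season canopy is itself part of what the irrigation does — it is an intermediate outcome. Holding it fixed would remove that part of the effect; the total effect is the pooled difference.
Pooled: Irrigation C 66.1% vs Irrigation P 33.2%; Irrigation C is higher overall.

Irrigation C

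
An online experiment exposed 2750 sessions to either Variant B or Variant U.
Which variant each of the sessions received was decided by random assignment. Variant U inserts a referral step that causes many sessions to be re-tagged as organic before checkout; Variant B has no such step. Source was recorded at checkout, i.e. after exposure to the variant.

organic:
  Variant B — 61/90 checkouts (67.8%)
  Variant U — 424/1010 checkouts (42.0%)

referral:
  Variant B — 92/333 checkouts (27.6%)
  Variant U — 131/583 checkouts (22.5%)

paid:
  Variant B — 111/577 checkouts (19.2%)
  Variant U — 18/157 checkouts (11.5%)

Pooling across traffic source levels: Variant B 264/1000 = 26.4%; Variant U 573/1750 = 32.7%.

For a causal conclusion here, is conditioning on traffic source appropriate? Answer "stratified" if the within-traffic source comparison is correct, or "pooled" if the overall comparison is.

pooled

Within every traffic source level Variant B has the higher rate, yet pooled Variant U does — Simpson's reversal.
Traffic source lies on the pathway variant → traffic source → outcome, so adjusting for it blocks the indirect effect. For the total causal effect of variant, use the unadjusted pooled rates.
Pooled: Variant B 26.4% vs Variant U 32.7%; Variant U is higher overall.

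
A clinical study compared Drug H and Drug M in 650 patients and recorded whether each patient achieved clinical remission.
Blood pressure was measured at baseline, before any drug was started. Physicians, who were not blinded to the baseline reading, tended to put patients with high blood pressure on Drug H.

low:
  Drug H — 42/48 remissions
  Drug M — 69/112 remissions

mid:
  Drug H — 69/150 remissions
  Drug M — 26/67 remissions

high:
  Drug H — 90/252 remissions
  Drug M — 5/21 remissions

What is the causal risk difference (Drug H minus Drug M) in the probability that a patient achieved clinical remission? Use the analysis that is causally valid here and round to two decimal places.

Since blood pressure is a pre-existing factor (not a product of the drug) and it affects the outcome on its own, it is a confounder. The stratified rates, not the pooled rate, identify the causal effect.
Adjusting over the population distribution of blood pressure: 0.246·(0.875−0.616) + 0.334·(0.460−0.388) + 0.420·(0.357−0.238) = +0.138.

+0.14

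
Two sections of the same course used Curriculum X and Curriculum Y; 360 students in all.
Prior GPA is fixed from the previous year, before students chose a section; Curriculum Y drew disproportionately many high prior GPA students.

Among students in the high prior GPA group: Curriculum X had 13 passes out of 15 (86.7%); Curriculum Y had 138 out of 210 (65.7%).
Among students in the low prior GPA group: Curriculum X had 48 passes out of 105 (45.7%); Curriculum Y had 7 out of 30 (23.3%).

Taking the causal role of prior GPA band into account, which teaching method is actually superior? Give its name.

Nothing the teaching method does changes prior GPA band; the imbalance is an allocation artefact. With prior GPA band also predicting the outcome, the pooled figure is confounded, and the within-stratum comparison is the causal one.
Within each level — high prior GPA: 86.7% vs 65.7%; low prior GPA: 45.7% vs 23.3% — Curriculum X is higher every time.

Curriculum X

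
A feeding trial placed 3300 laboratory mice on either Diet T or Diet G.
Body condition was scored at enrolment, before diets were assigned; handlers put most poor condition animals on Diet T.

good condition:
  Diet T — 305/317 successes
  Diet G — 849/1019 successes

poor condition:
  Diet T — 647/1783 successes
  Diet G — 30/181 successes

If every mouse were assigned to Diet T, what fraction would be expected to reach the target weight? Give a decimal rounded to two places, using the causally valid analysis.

The stratified and pooled comparisons disagree (Diet T wins within each starting body condition; Diet G wins overall), so the answer turns on the causal role of starting body condition.
Starting body condition is set before the diet has any effect — it is not caused by the diet — and it independently drives the outcome. That makes it a confounder, so the causal comparison is within starting body condition levels.
Standardising Diet T to the population starting body condition mix: 0.405·305/317 + 0.595·647/1783 = 0.605.

0.61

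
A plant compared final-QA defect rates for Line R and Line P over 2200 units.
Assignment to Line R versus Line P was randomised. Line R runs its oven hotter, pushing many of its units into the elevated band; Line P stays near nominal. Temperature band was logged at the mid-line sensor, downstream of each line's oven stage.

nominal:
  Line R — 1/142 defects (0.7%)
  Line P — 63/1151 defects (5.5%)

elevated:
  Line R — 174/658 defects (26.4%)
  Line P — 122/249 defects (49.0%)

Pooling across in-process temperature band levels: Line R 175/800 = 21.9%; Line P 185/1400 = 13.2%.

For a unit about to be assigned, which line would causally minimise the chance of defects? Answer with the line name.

Line P

In-process temperature band is recorded after the line and is itself shifted by it — it sits on the causal path from line to outcome. Conditioning on a mediator would strip out part of the effect we want; the pooled comparison gives the total causal effect.
Pooled: Line R 21.9% vs Line P 13.2%; Line P is lower overall.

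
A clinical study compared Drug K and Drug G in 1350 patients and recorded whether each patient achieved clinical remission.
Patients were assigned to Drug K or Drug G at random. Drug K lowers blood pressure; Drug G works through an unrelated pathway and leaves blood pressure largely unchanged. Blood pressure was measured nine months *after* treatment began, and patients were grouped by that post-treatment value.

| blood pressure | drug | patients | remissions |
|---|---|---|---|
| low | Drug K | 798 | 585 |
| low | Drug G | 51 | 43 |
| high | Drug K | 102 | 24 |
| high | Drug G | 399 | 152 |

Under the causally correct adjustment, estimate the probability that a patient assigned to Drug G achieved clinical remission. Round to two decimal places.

0.43

The stratified and pooled comparisons disagree (Drug G wins within each blood pressure; Drug K wins overall), so the answer turns on the causal role of blood pressure.
Blood pressure is downstream of the drug. One should not condition on a consequence of treatment, so the overall rates are the right comparison.
So P(outcome | do(Drug G)) is just the pooled rate for Drug G: 195/450 = 0.433.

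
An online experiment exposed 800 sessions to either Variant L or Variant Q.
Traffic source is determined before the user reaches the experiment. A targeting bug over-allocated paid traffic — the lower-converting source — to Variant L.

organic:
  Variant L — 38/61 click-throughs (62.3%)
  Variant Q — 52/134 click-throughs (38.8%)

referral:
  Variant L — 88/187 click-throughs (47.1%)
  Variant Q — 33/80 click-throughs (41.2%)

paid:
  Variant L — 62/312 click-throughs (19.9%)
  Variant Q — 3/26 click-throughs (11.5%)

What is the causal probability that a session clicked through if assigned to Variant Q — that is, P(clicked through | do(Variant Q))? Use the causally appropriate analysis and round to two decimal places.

The stratified and pooled comparisons disagree (Variant L wins within each traffic source; Variant Q wins overall), so the answer turns on the causal role of traffic source.
Traffic source is set before the variant has any effect — it is not caused by the variant — and it independently drives the outcome. That makes it a confounder, so the causal comparison is within traffic source levels.
Standardising Variant Q to the population traffic source mix: 0.244·52/134 + 0.334·33/80 + 0.422·3/26 = 0.281.

0.28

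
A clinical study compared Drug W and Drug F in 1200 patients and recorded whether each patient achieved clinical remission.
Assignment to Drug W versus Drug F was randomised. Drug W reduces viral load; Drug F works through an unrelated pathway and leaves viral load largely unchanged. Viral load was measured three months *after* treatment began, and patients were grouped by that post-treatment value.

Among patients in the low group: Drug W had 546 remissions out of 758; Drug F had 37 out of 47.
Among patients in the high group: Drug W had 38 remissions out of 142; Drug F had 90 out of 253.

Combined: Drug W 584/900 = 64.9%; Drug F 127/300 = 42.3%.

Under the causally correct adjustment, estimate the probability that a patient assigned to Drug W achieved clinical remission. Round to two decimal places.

Stratifying would compare drugs among patients the drugs themselves sorted into viral load groups — a form of selection on an intermediate. The unconditioned pooled rates give the total causal effect.
So P(outcome | do(Drug W)) is just the pooled rate for Drug W: 584/900 = 0.649.

0.65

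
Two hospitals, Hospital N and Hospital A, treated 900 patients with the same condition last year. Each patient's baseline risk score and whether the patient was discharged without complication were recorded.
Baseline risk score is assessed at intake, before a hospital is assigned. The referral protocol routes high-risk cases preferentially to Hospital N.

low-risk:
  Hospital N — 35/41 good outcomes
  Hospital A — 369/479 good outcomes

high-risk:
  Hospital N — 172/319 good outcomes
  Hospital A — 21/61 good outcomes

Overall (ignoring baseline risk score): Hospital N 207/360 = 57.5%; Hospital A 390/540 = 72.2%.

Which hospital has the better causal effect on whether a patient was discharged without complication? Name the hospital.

Since baseline risk score is a pre-existing factor (not a product of the hospital) and it affects the outcome on its own, it is a confounder. The stratified rates, not the pooled rate, identify the causal effect.
Within each level — low-risk: 85.4% vs 77.0%; high-risk: 53.9% vs 34.4% — Hospital N is higher every time.

Hospital N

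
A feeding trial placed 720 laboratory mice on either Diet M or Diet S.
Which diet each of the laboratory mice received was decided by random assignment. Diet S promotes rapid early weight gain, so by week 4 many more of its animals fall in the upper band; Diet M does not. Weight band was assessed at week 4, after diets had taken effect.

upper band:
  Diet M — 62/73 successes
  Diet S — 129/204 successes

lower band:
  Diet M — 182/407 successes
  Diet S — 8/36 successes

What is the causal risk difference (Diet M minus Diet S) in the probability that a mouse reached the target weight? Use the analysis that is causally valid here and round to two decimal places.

Week-4 weight band lies on the pathway diet → week-4 weight band → outcome, so adjusting for it blocks the indirect effect. For the total causal effect of diet, use the unadjusted pooled rates.
The causal difference is the pooled difference: 0.508 − 0.571 = -0.062.

-0.06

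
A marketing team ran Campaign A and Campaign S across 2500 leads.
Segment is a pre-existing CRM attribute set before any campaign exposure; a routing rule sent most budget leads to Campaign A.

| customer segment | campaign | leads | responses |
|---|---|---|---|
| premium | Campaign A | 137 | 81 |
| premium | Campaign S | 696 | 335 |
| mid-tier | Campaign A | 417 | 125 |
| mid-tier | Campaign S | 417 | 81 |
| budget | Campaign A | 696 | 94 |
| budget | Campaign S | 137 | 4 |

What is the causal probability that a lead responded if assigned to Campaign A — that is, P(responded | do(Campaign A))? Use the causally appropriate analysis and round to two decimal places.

Here customer segment is a common cause — it drives both which campaign a case falls under and the outcome. The crude comparison mixes populations; the stratum-specific rates are the causally relevant ones.
Standardising Campaign A to the population customer segment mix: 0.333·81/137 + 0.334·125/417 + 0.333·94/696 = 0.342.

0.34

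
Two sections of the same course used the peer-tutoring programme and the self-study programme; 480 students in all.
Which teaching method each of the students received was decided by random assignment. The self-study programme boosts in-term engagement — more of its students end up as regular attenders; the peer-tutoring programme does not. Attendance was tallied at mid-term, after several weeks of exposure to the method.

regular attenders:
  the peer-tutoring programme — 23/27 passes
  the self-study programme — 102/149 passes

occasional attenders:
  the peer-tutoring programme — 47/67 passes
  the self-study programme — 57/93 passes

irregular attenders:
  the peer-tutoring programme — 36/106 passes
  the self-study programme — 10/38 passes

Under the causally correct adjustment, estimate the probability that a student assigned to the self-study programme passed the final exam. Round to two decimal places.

0.60

The mid-term attendance-specific comparison favours the peer-tutoring programme throughout, but the pooled figures favour the self-study programme. The question is whether to condition on mid-term attendance.
Mid-term attendance is recorded after the teaching method and is itself shifted by it — it sits on the causal path from teaching method to outcome. Conditioning on a mediator would strip out part of the effect we want; the pooled comparison gives the total causal effect.
So P(outcome | do(the self-study programme)) is just the pooled rate for the self-study programme: 169/280 = 0.604.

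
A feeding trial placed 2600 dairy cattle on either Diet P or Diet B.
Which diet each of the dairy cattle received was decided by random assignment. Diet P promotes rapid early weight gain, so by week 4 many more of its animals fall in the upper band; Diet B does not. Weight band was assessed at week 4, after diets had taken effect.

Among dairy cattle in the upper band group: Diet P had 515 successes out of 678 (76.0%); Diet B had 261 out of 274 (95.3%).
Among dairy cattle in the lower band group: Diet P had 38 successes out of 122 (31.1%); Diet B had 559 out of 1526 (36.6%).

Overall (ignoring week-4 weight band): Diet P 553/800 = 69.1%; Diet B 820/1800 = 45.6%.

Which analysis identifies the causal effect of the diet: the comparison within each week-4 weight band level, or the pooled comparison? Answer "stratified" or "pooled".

Diet B is higher inside every week-4 weight band stratum but Diet P is higher in aggregate. Whether to stratify depends on how week-4 weight band relates to the diet.
Because the diet influences week-4 weight band, week-4 weight band is a post-treatment mediator, not a confounder. Stratifying on it would bias the estimate; the causal effect is the crude pooled difference.
Pooled: Diet P 69.1% vs Diet B 45.6%; Diet P is higher overall.

pooled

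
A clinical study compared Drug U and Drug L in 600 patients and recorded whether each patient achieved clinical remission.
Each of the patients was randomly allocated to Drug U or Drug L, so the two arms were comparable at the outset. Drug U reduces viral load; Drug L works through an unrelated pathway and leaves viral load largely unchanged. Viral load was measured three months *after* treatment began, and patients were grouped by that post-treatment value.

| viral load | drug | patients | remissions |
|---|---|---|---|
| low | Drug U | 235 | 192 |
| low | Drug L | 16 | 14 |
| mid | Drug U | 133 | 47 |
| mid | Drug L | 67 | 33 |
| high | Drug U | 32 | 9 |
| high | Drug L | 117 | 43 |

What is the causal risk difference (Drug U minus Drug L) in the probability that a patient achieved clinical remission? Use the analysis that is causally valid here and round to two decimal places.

Viral load is recorded after the drug and is itself shifted by it — it sits on the causal path from drug to outcome. Conditioning on a mediator would strip out part of the effect we want; the pooled comparison gives the total causal effect.
The causal difference is the pooled difference: 0.620 − 0.450 = +0.170.

+0.17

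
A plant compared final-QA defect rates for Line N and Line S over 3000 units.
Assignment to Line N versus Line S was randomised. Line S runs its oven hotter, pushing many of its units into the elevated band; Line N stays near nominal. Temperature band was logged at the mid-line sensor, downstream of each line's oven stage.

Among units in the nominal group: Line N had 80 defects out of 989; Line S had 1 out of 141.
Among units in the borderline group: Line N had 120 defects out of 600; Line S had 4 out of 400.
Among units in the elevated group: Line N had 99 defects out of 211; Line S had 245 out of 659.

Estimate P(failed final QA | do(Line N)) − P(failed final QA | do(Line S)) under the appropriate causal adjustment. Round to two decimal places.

Within every in-process temperature band level Line S has the lower rate, yet pooled Line N does — Simpson's reversal.
In-process temperature band is downstream of the line. One should not condition on a consequence of treatment, so the overall rates are the right comparison.
The causal difference is the pooled difference: 0.166 − 0.208 = -0.042.

-0.04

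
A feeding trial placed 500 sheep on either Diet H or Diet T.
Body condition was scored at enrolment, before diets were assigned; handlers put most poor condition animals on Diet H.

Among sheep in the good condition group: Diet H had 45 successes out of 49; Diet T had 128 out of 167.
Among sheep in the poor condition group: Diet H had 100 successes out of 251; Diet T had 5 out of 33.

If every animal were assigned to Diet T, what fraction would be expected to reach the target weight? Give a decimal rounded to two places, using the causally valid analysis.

Starting body condition differs across diets for reasons unrelated to any effect of the diet itself, and it separately predicts the outcome — a classic confounder. We must compare within starting body condition levels.
Standardising Diet T to the population starting body condition mix: 0.432·128/167 + 0.568·5/33 = 0.417.

0.42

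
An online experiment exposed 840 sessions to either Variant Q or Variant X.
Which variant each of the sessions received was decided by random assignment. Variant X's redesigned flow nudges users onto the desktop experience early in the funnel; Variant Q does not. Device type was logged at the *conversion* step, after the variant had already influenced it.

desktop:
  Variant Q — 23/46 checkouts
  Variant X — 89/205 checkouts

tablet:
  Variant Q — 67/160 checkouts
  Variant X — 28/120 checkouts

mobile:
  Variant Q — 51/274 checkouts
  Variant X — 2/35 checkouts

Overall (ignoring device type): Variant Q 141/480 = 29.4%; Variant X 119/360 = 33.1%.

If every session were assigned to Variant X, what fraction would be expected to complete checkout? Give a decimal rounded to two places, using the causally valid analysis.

The stratified and pooled comparisons disagree (Variant Q wins within each device type; Variant X wins overall), so the answer turns on the causal role of device type.
Device type is downstream of the variant. One should not condition on a consequence of treatment, so the overall rates are the right comparison.
So P(outcome | do(Variant X)) is just the pooled rate for Variant X: 119/360 = 0.331.

0.33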